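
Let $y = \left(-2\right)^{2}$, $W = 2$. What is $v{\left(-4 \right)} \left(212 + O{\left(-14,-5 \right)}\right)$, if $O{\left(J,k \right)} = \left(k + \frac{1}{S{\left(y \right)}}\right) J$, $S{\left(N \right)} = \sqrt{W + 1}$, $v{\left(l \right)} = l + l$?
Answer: $-2256 + \frac{112 \sqrt{3}}{3} \approx -2191.3$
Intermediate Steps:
$y = 4$
$v{\left(l \right)} = 2 l$
$S{\left(N \right)} = \sqrt{3}$ ($S{\left(N \right)} = \sqrt{2 + 1} = \sqrt{3}$)
$O{\left(J,k \right)} = J \left(k + \frac{\sqrt{3}}{3}\right)$ ($O{\left(J,k \right)} = \left(k + \frac{1}{\sqrt{3}}\right) J = \left(k + \frac{\sqrt{3}}{3}\right) J = J \left(k + \frac{\sqrt{3}}{3}\right)$)
$v{\left(-4 \right)} \left(212 + O{\left(-14,-5 \right)}\right) = 2 \left(-4\right) \left(212 + \frac{1}{3} \left(-14\right) \left(\sqrt{3} + 3 \left(-5\right)\right)\right) = - 8 \left(212 + \frac{1}{3} \left(-14\right) \left(\sqrt{3} - 15\right)\right) = - 8 \left(212 + \frac{1}{3} \left(-14\right) \left(-15 + \sqrt{3}\right)\right) = - 8 \left(212 + \left(70 - \frac{14 \sqrt{3}}{3}\right)\right) = - 8 \left(282 - \frac{14 \sqrt{3}}{3}\right) = -2256 + \frac{112 \sqrt{3}}{3}$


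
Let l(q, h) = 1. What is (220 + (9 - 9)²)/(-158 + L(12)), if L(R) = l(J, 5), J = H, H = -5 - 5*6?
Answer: -220/157 ≈ -1.4013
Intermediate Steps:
H = -35 (H = -5 - 30 = -35)
J = -35
L(R) = 1
(220 + (9 - 9)²)/(-158 + L(12)) = (220 + (9 - 9)²)/(-158 + 1) = (220 + 0²)/(-157) = (220 + 0)*(-1/157) = 220*(-1/157) = -220/157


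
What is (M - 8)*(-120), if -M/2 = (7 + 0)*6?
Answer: 11040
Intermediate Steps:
M = -84 (M = -2*(7 + 0)*6 = -14*6 = -2*42 = -84)
(M - 8)*(-120) = (-84 - 8)*(-120) = -92*(-120) = 11040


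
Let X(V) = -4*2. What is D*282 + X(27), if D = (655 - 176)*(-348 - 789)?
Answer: -153583694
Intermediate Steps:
X(V) = -8
D = -544623 (D = 479*(-1137) = -544623)
D*282 + X(27) = -544623*282 - 8 = -153583686 - 8 = -153583694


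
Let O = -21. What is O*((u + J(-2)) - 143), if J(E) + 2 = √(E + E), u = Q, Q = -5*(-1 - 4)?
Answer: 2520 - 42*I ≈ 2520.0 - 42.0*I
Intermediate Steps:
Q = 25 (Q = -5*(-5) = 25)
u = 25
J(E) = -2 + √2*√E (J(E) = -2 + √(E + E) = -2 + √(2*E) = -2 + √2*√E)
O*((u + J(-2)) - 143) = -21*((25 + (-2 + √2*√(-2))) - 143) = -21*((25 + (-2 + √2*(I*√2))) - 143) = -21*((25 + (-2 + 2*I)) - 143) = -21*((23 + 2*I) - 143) = -21*(-120 + 2*I) = 2520 - 42*I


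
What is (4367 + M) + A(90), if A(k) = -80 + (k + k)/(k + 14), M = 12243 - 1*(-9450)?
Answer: 675525/26 ≈ 25982.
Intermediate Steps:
M = 21693 (M = 12243 + 9450 = 21693)
A(k) = -80 + 2*k/(14 + k) (A(k) = -80 + (2*k)/(14 + k) = -80 + 2*k/(14 + k))
(4367 + M) + A(90) = (4367 + 21693) + 2*(-560 - 39*90)/(14 + 90) = 26060 + 2*(-560 - 3510)/104 = 26060 + 2*(1/104)*(-4070) = 26060 - 2035/26 = 675525/26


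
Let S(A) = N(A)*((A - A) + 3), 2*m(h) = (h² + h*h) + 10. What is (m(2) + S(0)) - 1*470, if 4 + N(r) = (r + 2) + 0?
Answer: -467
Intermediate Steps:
N(r) = -2 + r (N(r) = -4 + ((r + 2) + 0) = -4 + ((2 + r) + 0) = -4 + (2 + r) = -2 + r)
m(h) = 5 + h² (m(h) = ((h² + h*h) + 10)/2 = ((h² + h²) + 10)/2 = (2*h² + 10)/2 = (10 + 2*h²)/2 = 5 + h²)
S(A) = -6 + 3*A (S(A) = (-2 + A)*((A - A) + 3) = (-2 + A)*(0 + 3) = (-2 + A)*3 = -6 + 3*A)
(m(2) + S(0)) - 1*470 = ((5 + 2²) + (-6 + 3*0)) - 1*470 = ((5 + 4) + (-6 + 0)) - 470 = (9 - 6) - 470 = 3 - 470 = -467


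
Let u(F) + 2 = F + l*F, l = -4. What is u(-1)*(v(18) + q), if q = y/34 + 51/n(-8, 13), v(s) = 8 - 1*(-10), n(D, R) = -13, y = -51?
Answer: 327/26 ≈ 12.577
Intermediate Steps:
v(s) = 18 (v(s) = 8 + 10 = 18)
u(F) = -2 - 3*F (u(F) = -2 + (F - 4*F) = -2 - 3*F)
q = -141/26 (q = -51/34 + 51/(-13) = -51*1/34 + 51*(-1/13) = -3/2 - 51/13 = -141/26 ≈ -5.4231)
u(-1)*(v(18) + q) = (-2 - 3*(-1))*(18 - 141/26) = (-2 + 3)*(327/26) = 1*(327/26) = 327/26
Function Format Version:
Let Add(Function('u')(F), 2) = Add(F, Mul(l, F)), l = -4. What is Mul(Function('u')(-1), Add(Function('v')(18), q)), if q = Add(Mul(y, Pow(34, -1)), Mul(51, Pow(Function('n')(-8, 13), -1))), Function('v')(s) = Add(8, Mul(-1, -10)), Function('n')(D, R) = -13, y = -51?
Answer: Rational(327, 26) ≈ 12.577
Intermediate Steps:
Function('v')(s) = 18 (Function('v')(s) = Add(8, 10) = 18)
Function('u')(F) = Add(-2, Mul(-3, F)) (Function('u')(F) = Add(-2, Add(F, Mul(-4, F))) = Add(-2, Mul(-3, F)))
q = Rational(-141, 26) (q = Add(Mul(-51, Pow(34, -1)), Mul(51, Pow(-13, -1))) = Add(Mul(-51, Rational(1, 34)), Mul(51, Rational(-1, 13))) = Add(Rational(-3, 2), Rational(-51, 13)) = Rational(-141, 26) ≈ -5.4231)
Mul(Function('u')(-1), Add(Function('v')(18), q)) = Mul(Add(-2, Mul(-3, -1)), Add(18, Rational(-141, 26))) = Mul(Add(-2, 3), Rational(327, 26)) = Mul(1, Rational(327, 26)) = Rational(327, 26)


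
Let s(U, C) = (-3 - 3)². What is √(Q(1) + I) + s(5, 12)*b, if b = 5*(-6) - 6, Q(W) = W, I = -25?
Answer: -1296 + 2*I*√6 ≈ -1296.0 + 4.899*I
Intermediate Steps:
s(U, C) = 36 (s(U, C) = (-6)² = 36)
b = -36 (b = -30 - 6 = -36)
√(Q(1) + I) + s(5, 12)*b = √(1 - 25) + 36*(-36) = √(-24) - 1296 = 2*I*√6 - 1296 = -1296 + 2*I*√6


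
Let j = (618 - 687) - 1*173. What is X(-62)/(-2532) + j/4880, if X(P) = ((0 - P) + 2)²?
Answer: -2575153/1544520 ≈ -1.6673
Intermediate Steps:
X(P) = (2 - P)² (X(P) = (-P + 2)² = (2 - P)²)
j = -242 (j = -69 - 173 = -242)
X(-62)/(-2532) + j/4880 = (-2 - 62)²/(-2532) - 242/4880 = (-64)²*(-1/2532) - 242*1/4880 = 4096*(-1/2532) - 121/2440 = -1024/633 - 121/2440 = -2575153/1544520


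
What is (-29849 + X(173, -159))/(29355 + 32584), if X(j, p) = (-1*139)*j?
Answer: -53896/61939 ≈ -0.87015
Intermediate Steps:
X(j, p) = -139*j
(-29849 + X(173, -159))/(29355 + 32584) = (-29849 - 139*173)/(29355 + 32584) = (-29849 - 24047)/61939 = -53896*1/61939 = -53896/61939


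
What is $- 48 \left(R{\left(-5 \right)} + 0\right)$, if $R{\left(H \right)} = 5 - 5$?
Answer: $0$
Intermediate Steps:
$R{\left(H \right)} = 0$ ($R{\left(H \right)} = 5 - 5 = 0$)
$- 48 \left(R{\left(-5 \right)} + 0\right) = - 48 \left(0 + 0\right) = \left(-48\right) 0 = 0$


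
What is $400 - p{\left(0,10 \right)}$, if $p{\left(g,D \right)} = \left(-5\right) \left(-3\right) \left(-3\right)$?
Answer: $445$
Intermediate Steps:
$p{\left(g,D \right)} = -45$ ($p{\left(g,D \right)} = 15 \left(-3\right) = -45$)
$400 - p{\left(0,10 \right)} = 400 - -45 = 400 + 45 = 445$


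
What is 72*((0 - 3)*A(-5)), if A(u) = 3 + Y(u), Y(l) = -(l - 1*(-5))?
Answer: -648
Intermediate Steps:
Y(l) = -5 - l (Y(l) = -(l + 5) = -(5 + l) = -5 - l)
A(u) = -2 - u (A(u) = 3 + (-5 - u) = -2 - u)
72*((0 - 3)*A(-5)) = 72*((0 - 3)*(-2 - 1*(-5))) = 72*(-3*(-2 + 5)) = 72*(-3*3) = 72*(-9) = -648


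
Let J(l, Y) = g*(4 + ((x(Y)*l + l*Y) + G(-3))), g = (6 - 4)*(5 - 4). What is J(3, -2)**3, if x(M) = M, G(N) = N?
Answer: -10648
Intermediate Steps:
g = 2 (g = 2*1 = 2)
J(l, Y) = 2 + 4*Y*l (J(l, Y) = 2*(4 + ((Y*l + l*Y) - 3)) = 2*(4 + ((Y*l + Y*l) - 3)) = 2*(4 + (2*Y*l - 3)) = 2*(4 + (-3 + 2*Y*l)) = 2*(1 + 2*Y*l) = 2 + 4*Y*l)
J(3, -2)**3 = (2 + 4*(-2)*3)**3 = (2 - 24)**3 = (-22)**3 = -10648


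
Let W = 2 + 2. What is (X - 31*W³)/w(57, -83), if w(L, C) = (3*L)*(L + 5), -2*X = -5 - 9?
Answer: -659/3534 ≈ -0.18647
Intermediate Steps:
X = 7 (X = -(-5 - 9)/2 = -½*(-14) = 7)
W = 4
w(L, C) = 3*L*(5 + L) (w(L, C) = (3*L)*(5 + L) = 3*L*(5 + L))
(X - 31*W³)/w(57, -83) = (7 - 31*4³)/((3*57*(5 + 57))) = (7 - 31*64)/((3*57*62)) = (7 - 1984)/10602 = -1977*1/10602 = -659/3534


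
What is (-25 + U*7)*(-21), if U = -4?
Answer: 1113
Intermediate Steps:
(-25 + U*7)*(-21) = (-25 - 4*7)*(-21) = (-25 - 28)*(-21) = -53*(-21) = 1113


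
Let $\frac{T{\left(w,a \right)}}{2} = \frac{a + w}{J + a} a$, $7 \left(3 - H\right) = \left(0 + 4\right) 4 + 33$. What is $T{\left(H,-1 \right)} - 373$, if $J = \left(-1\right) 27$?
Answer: $- \frac{5227}{14} \approx -373.36$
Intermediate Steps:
$J = -27$
$H = -4$ ($H = 3 - \frac{\left(0 + 4\right) 4 + 33}{7} = 3 - \frac{4 \cdot 4 + 33}{7} = 3 - \frac{16 + 33}{7} = 3 - 7 = -4$)
$T{\left(w,a \right)} = \frac{2 a \left(a + w\right)}{-27 + a}$ ($T{\left(w,a \right)} = 2 \frac{a + w}{-27 + a} a = 2 \frac{a \left(a + w\right)}{-27 + a} = \frac{2 a \left(a + w\right)}{-27 + a}$)
$T{\left(H,-1 \right)} - 373 = 2 \left(-1\right) \frac{1}{-27 - 1} \left(-1 - 4\right) - 373 = 2 \left(-1\right) \frac{1}{-28} \left(-5\right) - 373 = 2 \left(-1\right) \left(- \frac{1}{28}\right) \left(-5\right) - 373 = - \frac{5}{14} - 373 = - \frac{5227}{14}$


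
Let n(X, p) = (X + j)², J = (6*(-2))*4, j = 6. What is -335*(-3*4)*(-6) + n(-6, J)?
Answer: -24120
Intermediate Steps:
J = -48 (J = -12*4 = -48)
n(X, p) = (6 + X)² (n(X, p) = (X + 6)² = (6 + X)²)
-335*(-3*4)*(-6) + n(-6, J) = -335*(-3*4)*(-6) + (6 - 6)² = -(-4020)*(-6) + 0² = -335*72 + 0 = -24120 + 0 = -24120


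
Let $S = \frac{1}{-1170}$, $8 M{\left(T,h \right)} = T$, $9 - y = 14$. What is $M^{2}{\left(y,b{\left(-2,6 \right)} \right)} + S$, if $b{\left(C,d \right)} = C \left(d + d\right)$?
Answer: $\frac{14593}{37440} \approx 0.38977$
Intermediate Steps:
$y = -5$ ($y = 9 - 14 = -5$)
$b{\left(C,d \right)} = 2 C d$ ($b{\left(C,d \right)} = C 2 d = 2 C d$)
$M{\left(T,h \right)} = \frac{T}{8}$
$S = - \frac{1}{1170} \approx -0.0008547$
$M^{2}{\left(y,b{\left(-2,6 \right)} \right)} + S = \left(\frac{1}{8} \left(-5\right)\right)^{2} - \frac{1}{1170} = \left(- \frac{5}{8}\right)^{2} - \frac{1}{1170} = \frac{25}{64} - \frac{1}{1170} = \frac{14593}{37440}$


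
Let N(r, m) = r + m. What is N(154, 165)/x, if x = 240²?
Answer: 319/57600 ≈ 0.0055382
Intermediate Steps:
x = 57600
N(r, m) = m + r
N(154, 165)/x = (165 + 154)/57600 = 319*(1/57600) = 319/57600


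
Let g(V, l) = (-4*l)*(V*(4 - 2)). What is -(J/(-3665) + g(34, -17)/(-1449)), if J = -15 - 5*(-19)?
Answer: 3412576/1062117 ≈ 3.2130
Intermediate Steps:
J = 80 (J = -15 + 95 = 80)
g(V, l) = -8*V*l (g(V, l) = (-4*l)*(V*2) = (-4*l)*(2*V) = -8*V*l)
-(J/(-3665) + g(34, -17)/(-1449)) = -(80/(-3665) - 8*34*(-17)/(-1449)) = -(80*(-1/3665) + 4624*(-1/1449)) = -(-16/733 - 4624/1449) = -1*(-3412576/1062117) = 3412576/1062117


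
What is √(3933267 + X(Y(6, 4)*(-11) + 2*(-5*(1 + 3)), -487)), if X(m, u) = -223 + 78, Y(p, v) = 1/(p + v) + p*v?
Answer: √3933122 ≈ 1983.2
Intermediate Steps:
X(m, u) = -145
√(3933267 + X(Y(6, 4)*(-11) + 2*(-5*(1 + 3)), -487)) = √(3933267 - 145) = √3933122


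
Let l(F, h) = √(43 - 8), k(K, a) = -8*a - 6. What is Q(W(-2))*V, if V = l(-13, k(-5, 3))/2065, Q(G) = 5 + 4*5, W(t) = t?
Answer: 5*√35/413 ≈ 0.071623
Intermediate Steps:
Q(G) = 25 (Q(G) = 5 + 20 = 25)
k(K, a) = -6 - 8*a
l(F, h) = √35
V = √35/2065 ≈ 0.0028649
Q(W(-2))*V = 25*(√35/2065) = 5*√35/413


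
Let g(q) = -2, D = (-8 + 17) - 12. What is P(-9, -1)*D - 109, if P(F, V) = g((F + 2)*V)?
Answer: -103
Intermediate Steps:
D = -3 (D = 9 - 12 = -3)
P(F, V) = -2
P(-9, -1)*D - 109 = -2*(-3) - 109 = 6 - 109 = -103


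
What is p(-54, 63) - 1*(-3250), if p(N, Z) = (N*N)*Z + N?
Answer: 186904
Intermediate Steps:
p(N, Z) = N + Z*N**2 (p(N, Z) = N**2*Z + N = Z*N**2 + N = N + Z*N**2)
p(-54, 63) - 1*(-3250) = -54*(1 - 54*63) - 1*(-3250) = -54*(1 - 3402) + 3250 = -54*(-3401) + 3250 = 183654 + 3250 = 186904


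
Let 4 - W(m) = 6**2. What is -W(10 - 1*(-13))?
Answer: 32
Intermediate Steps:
W(m) = -32 (W(m) = 4 - 1*6**2 = 4 - 1*36 = 4 - 36 = -32)
-W(10 - 1*(-13)) = -1*(-32) = 32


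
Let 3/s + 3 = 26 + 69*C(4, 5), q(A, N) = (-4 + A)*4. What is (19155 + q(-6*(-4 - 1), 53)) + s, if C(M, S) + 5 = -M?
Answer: 11516879/598 ≈ 19259.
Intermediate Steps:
C(M, S) = -5 - M
q(A, N) = -16 + 4*A
s = -3/598 (s = 3/(-3 + (26 + 69*(-5 - 1*4))) = 3/(-3 + (26 + 69*(-5 - 4))) = 3/(-3 + (26 + 69*(-9))) = 3/(-3 + (26 - 621)) = 3/(-3 - 595) = 3/(-598) = 3*(-1/598) = -3/598 ≈ -0.0050167)
(19155 + q(-6*(-4 - 1), 53)) + s = (19155 + (-16 + 4*(-6*(-4 - 1)))) - 3/598 = (19155 + (-16 + 4*(-6*(-5)))) - 3/598 = (19155 + (-16 + 4*30)) - 3/598 = (19155 + (-16 + 120)) - 3/598 = (19155 + 104) - 3/598 = 19259 - 3/598 = 11516879/598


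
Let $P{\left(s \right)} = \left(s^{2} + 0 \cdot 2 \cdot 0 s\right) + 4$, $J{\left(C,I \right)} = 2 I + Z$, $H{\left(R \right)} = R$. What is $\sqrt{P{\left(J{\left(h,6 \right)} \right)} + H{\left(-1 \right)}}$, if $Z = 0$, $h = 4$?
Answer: $7 \sqrt{3} \approx 12.124$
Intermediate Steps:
$J{\left(C,I \right)} = 2 I$ ($J{\left(C,I \right)} = 2 I + 0 = 2 I$)
$P{\left(s \right)} = 4 + s^{2}$ ($P{\left(s \right)} = \left(s^{2} + 0 \cdot 0 s\right) + 4 = \left(s^{2} + 0 s\right) + 4 = \left(s^{2} + 0\right) + 4 = s^{2} + 4 = 4 + s^{2}$)
$\sqrt{P{\left(J{\left(h,6 \right)} \right)} + H{\left(-1 \right)}} = \sqrt{\left(4 + \left(2 \cdot 6\right)^{2}\right) - 1} = \sqrt{\left(4 + 12^{2}\right) - 1} = \sqrt{\left(4 + 144\right) - 1} = \sqrt{148 - 1} = \sqrt{147} = 7 \sqrt{3}$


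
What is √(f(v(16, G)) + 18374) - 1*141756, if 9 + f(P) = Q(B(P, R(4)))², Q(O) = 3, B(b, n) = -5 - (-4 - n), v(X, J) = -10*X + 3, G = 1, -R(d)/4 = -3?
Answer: -141756 + √18374 ≈ -1.4162e+5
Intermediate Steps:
R(d) = 12 (R(d) = -4*(-3) = 12)
v(X, J) = 3 - 10*X
B(b, n) = -1 + n (B(b, n) = -5 + (4 + n) = -1 + n)
f(P) = 0 (f(P) = -9 + 3² = -9 + 9 = 0)
√(f(v(16, G)) + 18374) - 1*141756 = √(0 + 18374) - 1*141756 = √18374 - 141756 = -141756 + √18374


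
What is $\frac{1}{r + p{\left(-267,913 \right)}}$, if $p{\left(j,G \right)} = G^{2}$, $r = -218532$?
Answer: $\frac{1}{615037} \approx 1.6259 \cdot 10^{-6}$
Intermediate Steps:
$\frac{1}{r + p{\left(-267,913 \right)}} = \frac{1}{-218532 + 913^{2}} = \frac{1}{-218532 + 833569} = \frac{1}{615037}$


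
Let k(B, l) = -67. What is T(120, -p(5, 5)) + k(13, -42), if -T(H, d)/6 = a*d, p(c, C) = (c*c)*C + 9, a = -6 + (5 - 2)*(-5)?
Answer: -16951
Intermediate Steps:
a = -21 (a = -6 + 3*(-5) = -6 - 15 = -21)
p(c, C) = 9 + C*c² (p(c, C) = c²*C + 9 = C*c² + 9 = 9 + C*c²)
T(H, d) = 126*d (T(H, d) = -(-126)*d = 126*d)
T(120, -p(5, 5)) + k(13, -42) = 126*(-(9 + 5*5²)) - 67 = 126*(-(9 + 5*25)) - 67 = 126*(-(9 + 125)) - 67 = 126*(-1*134) - 67 = 126*(-134) - 67 = -16884 - 67 = -16951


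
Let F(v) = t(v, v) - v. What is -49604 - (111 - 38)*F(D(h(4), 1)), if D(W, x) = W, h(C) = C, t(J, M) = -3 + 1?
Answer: -49166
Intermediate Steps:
t(J, M) = -2
F(v) = -2 - v
-49604 - (111 - 38)*F(D(h(4), 1)) = -49604 - (111 - 38)*(-2 - 1*4) = -49604 - 73*(-2 - 4) = -49604 - 73*(-6) = -49604 - 1*(-438) = -49604 + 438 = -49166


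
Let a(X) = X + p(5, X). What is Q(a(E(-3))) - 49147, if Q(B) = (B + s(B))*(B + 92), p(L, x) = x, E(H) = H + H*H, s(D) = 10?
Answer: -46859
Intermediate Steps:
E(H) = H + H²
a(X) = 2*X (a(X) = X + X = 2*X)
Q(B) = (10 + B)*(92 + B) (Q(B) = (B + 10)*(B + 92) = (10 + B)*(92 + B))
Q(a(E(-3))) - 49147 = (920 + (2*(-3*(1 - 3)))² + 102*(2*(-3*(1 - 3)))) - 49147 = (920 + (2*(-3*(-2)))² + 102*(2*(-3*(-2)))) - 49147 = (920 + (2*6)² + 102*(2*6)) - 49147 = (920 + 12² + 102*12) - 49147 = (920 + 144 + 1224) - 49147 = 2288 - 49147 = -46859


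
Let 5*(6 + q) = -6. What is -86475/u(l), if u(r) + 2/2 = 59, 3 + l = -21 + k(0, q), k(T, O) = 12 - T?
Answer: -86475/58 ≈ -1490.9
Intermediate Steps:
q = -36/5 (q = -6 + (⅕)*(-6) = -6 - 6/5 = -36/5 ≈ -7.2000)
l = -12 (l = -3 + (-21 + (12 - 1*0)) = -3 + (-21 + (12 + 0)) = -3 + (-21 + 12) = -3 - 9 = -12)
u(r) = 58 (u(r) = -1 + 59 = 58)
-86475/u(l) = -86475/58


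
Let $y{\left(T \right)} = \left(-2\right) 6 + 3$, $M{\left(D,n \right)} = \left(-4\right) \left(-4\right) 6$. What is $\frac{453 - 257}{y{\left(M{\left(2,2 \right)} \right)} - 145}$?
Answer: $- \frac{14}{11} \approx -1.2727$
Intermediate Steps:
$M{\left(D,n \right)} = 96$ ($M{\left(D,n \right)} = 16 \cdot 6 = 96$)
$y{\left(T \right)} = -9$ ($y{\left(T \right)} = -12 + 3 = -9$)
$\frac{453 - 257}{y{\left(M{\left(2,2 \right)} \right)} - 145} = \frac{453 - 257}{-9 - 145} = \frac{196}{-154} = 196 \left(- \frac{1}{154}\right) = - \frac{14}{11}$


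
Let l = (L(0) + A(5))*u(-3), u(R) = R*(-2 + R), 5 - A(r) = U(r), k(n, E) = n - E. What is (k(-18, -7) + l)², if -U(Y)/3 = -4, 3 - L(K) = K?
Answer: 5041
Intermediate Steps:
L(K) = 3 - K
U(Y) = 12 (U(Y) = -3*(-4) = 12)
A(r) = -7 (A(r) = 5 - 1*12 = 5 - 12 = -7)
l = -60 (l = ((3 - 1*0) - 7)*(-3*(-2 - 3)) = ((3 + 0) - 7)*(-3*(-5)) = (3 - 7)*15 = -4*15 = -60)
(k(-18, -7) + l)² = ((-18 - 1*(-7)) - 60)² = ((-18 + 7) - 60)² = (-11 - 60)² = (-71)² = 5041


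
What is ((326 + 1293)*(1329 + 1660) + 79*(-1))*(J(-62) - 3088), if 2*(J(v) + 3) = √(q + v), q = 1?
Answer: -14957695192 + 2419556*I*√61 ≈ -1.4958e+10 + 1.8897e+7*I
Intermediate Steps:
J(v) = -3 + √(1 + v)/2
((326 + 1293)*(1329 + 1660) + 79*(-1))*(J(-62) - 3088) = ((326 + 1293)*(1329 + 1660) + 79*(-1))*((-3 + √(1 - 62)/2) - 3088) = (1619*2989 - 79)*((-3 + √(-61)/2) - 3088) = (4839191 - 79)*((-3 + (I*√61)/2) - 3088) = 4839112*((-3 + I*√61/2) - 3088) = 4839112*(-3091 + I*√61/2) = -14957695192 + 2419556*I*√61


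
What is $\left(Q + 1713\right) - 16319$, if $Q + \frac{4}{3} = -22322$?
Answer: $- \frac{110788}{3} \approx -36929.0$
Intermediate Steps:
$Q = - \frac{66970}{3}$ ($Q = - \frac{4}{3} - 22322 = - \frac{66970}{3} \approx -22323.0$)
$\left(Q + 1713\right) - 16319 = \left(- \frac{66970}{3} + 1713\right) - 16319 = - \frac{61831}{3} - 16319 = - \frac{110788}{3}$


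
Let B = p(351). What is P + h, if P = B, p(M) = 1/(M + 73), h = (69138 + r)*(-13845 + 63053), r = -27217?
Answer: 874647792833/424 ≈ 2.0628e+9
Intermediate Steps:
h = 2062848568 (h = (69138 - 27217)*(-13845 + 63053) = 41921*49208 = 2062848568)
p(M) = 1/(73 + M)
B = 1/424 (B = 1/(73 + 351) = 1/424 ≈ 0.0023585)
P = 1/424 ≈ 0.0023585
P + h = 1/424 + 2062848568 = 874647792833/424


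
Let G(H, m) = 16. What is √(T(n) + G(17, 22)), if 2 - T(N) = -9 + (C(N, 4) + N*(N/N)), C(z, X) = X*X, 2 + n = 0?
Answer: √13 ≈ 3.6056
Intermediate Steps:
n = -2 (n = -2 + 0 = -2)
C(z, X) = X²
T(N) = -5 - N (T(N) = 2 - (-9 + (4² + N*(N/N))) = 2 - (-9 + (16 + N*1)) = 2 - (-9 + (16 + N)) = 2 - (7 + N) = 2 + (-7 - N) = -5 - N)
√(T(n) + G(17, 22)) = √((-5 - 1*(-2)) + 16) = √((-5 + 2) + 16) = √(-3 + 16) = √13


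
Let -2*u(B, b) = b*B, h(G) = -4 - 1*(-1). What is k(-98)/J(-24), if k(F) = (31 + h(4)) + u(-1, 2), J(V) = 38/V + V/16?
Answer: -348/37 ≈ -9.4054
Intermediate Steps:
h(G) = -3 (h(G) = -4 + 1 = -3)
u(B, b) = -B*b/2 (u(B, b) = -b*B/2 = -B*b/2)
J(V) = 38/V + V/16 (J(V) = 38/V + V*(1/16) = 38/V + V/16)
k(F) = 29 (k(F) = (31 - 3) - ½*(-1)*2 = 28 + 1 = 29)
k(-98)/J(-24) = 29/(38/(-24) + (1/16)*(-24)) = 29/(38*(-1/24) - 3/2) = 29/(-19/12 - 3/2) = 29/(-37/12) = 29*(-12/37) = -348/37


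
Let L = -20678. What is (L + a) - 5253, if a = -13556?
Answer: -39487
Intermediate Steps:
(L + a) - 5253 = (-20678 - 13556) - 5253 = -34234 - 5253 = -39487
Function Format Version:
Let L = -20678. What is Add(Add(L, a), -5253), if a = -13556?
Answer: -39487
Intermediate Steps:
Add(Add(L, a), -5253) = Add(Add(-20678, -13556), -5253) = Add(-34234, -5253) = -39487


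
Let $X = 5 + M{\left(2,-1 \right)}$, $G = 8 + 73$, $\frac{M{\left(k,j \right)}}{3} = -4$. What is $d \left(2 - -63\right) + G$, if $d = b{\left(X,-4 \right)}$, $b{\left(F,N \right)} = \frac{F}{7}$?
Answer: $16$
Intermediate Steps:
$M{\left(k,j \right)} = -12$ ($M{\left(k,j \right)} = 3 \left(-4\right) = -12$)
$G = 81$
$X = -7$ ($X = 5 - 12 = -7$)
$b{\left(F,N \right)} = \frac{F}{7}$ ($b{\left(F,N \right)} = F \frac{1}{7} = \frac{F}{7}$)
$d = -1$ ($d = \frac{1}{7} \left(-7\right) = -1$)
$d \left(2 - -63\right) + G = - (2 - -63) + 81 = - (2 + 63) + 81 = \left(-1\right) 65 + 81 = -65 + 81 = 16$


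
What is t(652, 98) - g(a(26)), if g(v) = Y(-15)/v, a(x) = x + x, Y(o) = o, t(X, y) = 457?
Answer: 23779/52 ≈ 457.29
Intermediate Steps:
a(x) = 2*x
g(v) = -15/v
t(652, 98) - g(a(26)) = 457 - (-15)/(2*26) = 457 - (-15)/52 = 457 - 1*(-15/52) = 457 + 15/52 = 23779/52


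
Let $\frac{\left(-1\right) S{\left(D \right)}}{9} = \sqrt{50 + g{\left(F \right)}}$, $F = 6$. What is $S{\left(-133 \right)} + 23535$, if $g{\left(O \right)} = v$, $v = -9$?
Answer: $23535 - 9 \sqrt{41} \approx 23477.0$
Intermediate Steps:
$g{\left(O \right)} = -9$
$S{\left(D \right)} = - 9 \sqrt{41}$ ($S{\left(D \right)} = - 9 \sqrt{50 - 9} = - 9 \sqrt{41}$)
$S{\left(-133 \right)} + 23535 = - 9 \sqrt{41} + 23535 = 23535 - 9 \sqrt{41}$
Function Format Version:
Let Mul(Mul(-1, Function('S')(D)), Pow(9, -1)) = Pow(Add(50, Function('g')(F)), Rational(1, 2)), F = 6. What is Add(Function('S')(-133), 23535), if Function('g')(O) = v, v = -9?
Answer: Add(23535, Mul(-9, Pow(41, Rational(1, 2)))) ≈ 23477.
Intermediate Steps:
Function('g')(O) = -9
Function('S')(D) = Mul(-9, Pow(41, Rational(1, 2))) (Function('S')(D) = Mul(-9, Pow(Add(50, -9), Rational(1, 2))) = Mul(-9, Pow(41, Rational(1, 2))))
Add(Function('S')(-133), 23535) = Add(Mul(-9, Pow(41, Rational(1, 2))), 23535) = Add(23535, Mul(-9, Pow(41, Rational(1, 2))))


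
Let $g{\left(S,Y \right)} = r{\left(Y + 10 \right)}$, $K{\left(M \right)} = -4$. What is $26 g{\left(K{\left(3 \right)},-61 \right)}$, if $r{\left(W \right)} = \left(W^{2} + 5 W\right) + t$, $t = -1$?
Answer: $60970$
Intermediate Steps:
$r{\left(W \right)} = -1 + W^{2} + 5 W$ ($r{\left(W \right)} = \left(W^{2} + 5 W\right) - 1 = -1 + W^{2} + 5 W$)
$g{\left(S,Y \right)} = 49 + \left(10 + Y\right)^{2} + 5 Y$ ($g{\left(S,Y \right)} = -1 + \left(Y + 10\right)^{2} + 5 \left(Y + 10\right) = -1 + \left(10 + Y\right)^{2} + 5 \left(10 + Y\right) = -1 + \left(10 + Y\right)^{2} + \left(50 + 5 Y\right) = 49 + \left(10 + Y\right)^{2} + 5 Y$)
$26 g{\left(K{\left(3 \right)},-61 \right)} = 26 \left(149 + \left(-61\right)^{2} + 25 \left(-61\right)\right) = 26 \left(149 + 3721 - 1525\right) = 26 \cdot 2345 = 60970$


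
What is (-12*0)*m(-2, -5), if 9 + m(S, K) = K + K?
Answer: 0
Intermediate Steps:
m(S, K) = -9 + 2*K (m(S, K) = -9 + (K + K) = -9 + 2*K)
(-12*0)*m(-2, -5) = (-12*0)*(-9 + 2*(-5)) = 0*(-9 - 10) = 0*(-19) = 0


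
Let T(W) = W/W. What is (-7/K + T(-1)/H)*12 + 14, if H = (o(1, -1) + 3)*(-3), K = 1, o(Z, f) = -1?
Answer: -72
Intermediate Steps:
H = -6 (H = (-1 + 3)*(-3) = 2*(-3) = -6)
T(W) = 1
(-7/K + T(-1)/H)*12 + 14 = (-7/1 + 1/(-6))*12 + 14 = (-7*1 + 1*(-1/6))*12 + 14 = (-7 - 1/6)*12 + 14 = -43/6*12 + 14 = -86 + 14 = -72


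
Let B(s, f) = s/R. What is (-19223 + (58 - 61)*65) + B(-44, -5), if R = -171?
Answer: -3320434/171 ≈ -19418.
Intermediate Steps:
B(s, f) = -s/171 (B(s, f) = s/(-171) = s*(-1/171) = -s/171)
(-19223 + (58 - 61)*65) + B(-44, -5) = (-19223 + (58 - 61)*65) - 1/171*(-44) = (-19223 - 3*65) + 44/171 = (-19223 - 195) + 44/171 = -19418 + 44/171 = -3320434/171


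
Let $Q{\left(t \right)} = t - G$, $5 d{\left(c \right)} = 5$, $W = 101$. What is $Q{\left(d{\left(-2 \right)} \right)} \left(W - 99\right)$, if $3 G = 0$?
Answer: $2$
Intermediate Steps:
$G = 0$ ($G = \frac{1}{3} \cdot 0 = 0$)
$d{\left(c \right)} = 1$ ($d{\left(c \right)} = \frac{1}{5} \cdot 5 = 1$)
$Q{\left(t \right)} = t$ ($Q{\left(t \right)} = t - 0 = t + 0 = t$)
$Q{\left(d{\left(-2 \right)} \right)} \left(W - 99\right) = 1 \left(101 - 99\right) = 1 \cdot 2 = 2$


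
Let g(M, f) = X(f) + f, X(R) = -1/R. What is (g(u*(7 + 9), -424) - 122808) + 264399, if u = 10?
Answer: 59854809/424 ≈ 1.4117e+5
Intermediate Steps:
g(M, f) = f - 1/f (g(M, f) = -1/f + f = f - 1/f)
(g(u*(7 + 9), -424) - 122808) + 264399 = ((-424 - 1/(-424)) - 122808) + 264399 = ((-424 - 1*(-1/424)) - 122808) + 264399 = ((-424 + 1/424) - 122808) + 264399 = (-179775/424 - 122808) + 264399 = -52250367/424 + 264399 = 59854809/424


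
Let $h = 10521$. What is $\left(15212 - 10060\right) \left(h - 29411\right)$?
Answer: $-97321280$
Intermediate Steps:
$\left(15212 - 10060\right) \left(h - 29411\right) = \left(15212 - 10060\right) \left(10521 - 29411\right) = 5152 \left(-18890\right) = -97321280$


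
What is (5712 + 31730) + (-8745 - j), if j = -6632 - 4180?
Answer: 39509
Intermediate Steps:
j = -10812
(5712 + 31730) + (-8745 - j) = (5712 + 31730) + (-8745 - 1*(-10812)) = 37442 + (-8745 + 10812) = 37442 + 2067 = 39509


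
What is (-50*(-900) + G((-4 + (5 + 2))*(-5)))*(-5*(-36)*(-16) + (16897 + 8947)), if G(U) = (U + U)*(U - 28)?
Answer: 1063003560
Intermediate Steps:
G(U) = 2*U*(-28 + U) (G(U) = (2*U)*(-28 + U) = 2*U*(-28 + U))
(-50*(-900) + G((-4 + (5 + 2))*(-5)))*(-5*(-36)*(-16) + (16897 + 8947)) = (-50*(-900) + 2*((-4 + (5 + 2))*(-5))*(-28 + (-4 + (5 + 2))*(-5)))*(-5*(-36)*(-16) + (16897 + 8947)) = (45000 + 2*((-4 + 7)*(-5))*(-28 + (-4 + 7)*(-5)))*(180*(-16) + 25844) = (45000 + 2*(3*(-5))*(-28 + 3*(-5)))*(-2880 + 25844) = (45000 + 2*(-15)*(-28 - 15))*22964 = (45000 + 2*(-15)*(-43))*22964 = (45000 + 1290)*22964 = 46290*22964 = 1063003560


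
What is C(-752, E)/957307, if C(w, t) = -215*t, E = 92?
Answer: -19780/957307 ≈ -0.020662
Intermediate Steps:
C(-752, E)/957307 = -215*92/957307 = -19780*1/957307 = -19780/957307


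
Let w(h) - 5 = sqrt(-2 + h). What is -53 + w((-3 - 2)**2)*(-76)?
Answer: -433 - 76*sqrt(23) ≈ -797.48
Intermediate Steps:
w(h) = 5 + sqrt(-2 + h)
-53 + w((-3 - 2)**2)*(-76) = -53 + (5 + sqrt(-2 + (-3 - 2)**2))*(-76) = -53 + (5 + sqrt(-2 + (-5)**2))*(-76) = -53 + (5 + sqrt(-2 + 25))*(-76) = -53 + (5 + sqrt(23))*(-76) = -53 + (-380 - 76*sqrt(23)) = -433 - 76*sqrt(23)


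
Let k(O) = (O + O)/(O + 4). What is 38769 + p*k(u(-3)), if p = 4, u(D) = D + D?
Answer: 38793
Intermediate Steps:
u(D) = 2*D
k(O) = 2*O/(4 + O) (k(O) = (2*O)/(4 + O) = 2*O/(4 + O))
38769 + p*k(u(-3)) = 38769 + 4*(2*(2*(-3))/(4 + 2*(-3))) = 38769 + 4*(2*(-6)/(4 - 6)) = 38769 + 4*(2*(-6)/(-2)) = 38769 + 4*(2*(-6)*(-½)) = 38769 + 4*6 = 38769 + 24 = 38793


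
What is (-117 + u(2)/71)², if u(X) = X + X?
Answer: 68939809/5041 ≈ 13676.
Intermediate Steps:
u(X) = 2*X
(-117 + u(2)/71)² = (-117 + (2*2)/71)² = (-117 + 4*(1/71))² = (-117 + 4/71)² = (-8303/71)² = 68939809/5041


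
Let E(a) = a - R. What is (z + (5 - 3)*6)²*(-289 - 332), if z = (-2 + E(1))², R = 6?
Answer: -2310741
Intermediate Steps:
E(a) = -6 + a (E(a) = a - 1*6 = a - 6 = -6 + a)
z = 49 (z = (-2 + (-6 + 1))² = (-2 - 5)² = (-7)² = 49)
(z + (5 - 3)*6)²*(-289 - 332) = (49 + (5 - 3)*6)²*(-289 - 332) = (49 + 2*6)²*(-621) = (49 + 12)²*(-621) = 61²*(-621) = 3721*(-621) = -2310741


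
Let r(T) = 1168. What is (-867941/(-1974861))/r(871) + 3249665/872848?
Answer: 234267412904809/62917001805672 ≈ 3.7234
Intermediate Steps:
(-867941/(-1974861))/r(871) + 3249665/872848 = -867941/(-1974861)/1168 + 3249665/872848 = -867941*(-1/1974861)*(1/1168) + 3249665*(1/872848) = (867941/1974861)*(1/1168) + 3249665/872848 = 867941/2306637648 + 3249665/872848 = 234267412904809/62917001805672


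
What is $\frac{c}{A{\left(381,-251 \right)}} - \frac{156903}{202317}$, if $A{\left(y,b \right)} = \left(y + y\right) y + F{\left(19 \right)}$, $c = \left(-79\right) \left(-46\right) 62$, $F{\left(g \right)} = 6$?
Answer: $\frac{2525371}{4894857498} \approx 0.00051592$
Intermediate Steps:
$c = 225308$ ($c = 3634 \cdot 62 = 225308$)
$A{\left(y,b \right)} = 6 + 2 y^{2}$ ($A{\left(y,b \right)} = \left(y + y\right) y + 6 = 2 y y + 6 = 2 y^{2} + 6 = 6 + 2 y^{2}$)
$\frac{c}{A{\left(381,-251 \right)}} - \frac{156903}{202317} = \frac{225308}{6 + 2 \cdot 381^{2}} - \frac{156903}{202317} = \frac{225308}{6 + 2 \cdot 145161} - \frac{52301}{67439} = \frac{225308}{6 + 290322} - \frac{52301}{67439} = \frac{225308}{290328} - \frac{52301}{67439} = 225308 \cdot \frac{1}{290328} - \frac{52301}{67439} = \frac{56327}{72582} - \frac{52301}{67439} = \frac{2525371}{4894857498}$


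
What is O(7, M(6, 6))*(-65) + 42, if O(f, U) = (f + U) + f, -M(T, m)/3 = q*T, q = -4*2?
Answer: -10228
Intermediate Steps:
q = -8
M(T, m) = 24*T (M(T, m) = -(-24)*T = 24*T)
O(f, U) = U + 2*f (O(f, U) = (U + f) + f = U + 2*f)
O(7, M(6, 6))*(-65) + 42 = (24*6 + 2*7)*(-65) + 42 = (144 + 14)*(-65) + 42 = 158*(-65) + 42 = -10270 + 42 = -10228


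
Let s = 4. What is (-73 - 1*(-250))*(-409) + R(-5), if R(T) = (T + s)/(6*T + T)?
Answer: -2533754/35 ≈ -72393.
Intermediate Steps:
R(T) = (4 + T)/(7*T) (R(T) = (T + 4)/(6*T + T) = (4 + T)/((7*T)) = (4 + T)*(1/(7*T)) = (4 + T)/(7*T))
(-73 - 1*(-250))*(-409) + R(-5) = (-73 - 1*(-250))*(-409) + (⅐)*(4 - 5)/(-5) = (-73 + 250)*(-409) + (⅐)*(-⅕)*(-1) = 177*(-409) + 1/35 = -72393 + 1/35 = -2533754/35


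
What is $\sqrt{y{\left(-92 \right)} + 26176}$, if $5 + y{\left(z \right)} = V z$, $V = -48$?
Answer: $\sqrt{30587} \approx 174.89$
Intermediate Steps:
$y{\left(z \right)} = -5 - 48 z$
$\sqrt{y{\left(-92 \right)} + 26176} = \sqrt{\left(-5 - -4416\right) + 26176} = \sqrt{\left(-5 + 4416\right) + 26176} = \sqrt{4411 + 26176} = \sqrt{30587}$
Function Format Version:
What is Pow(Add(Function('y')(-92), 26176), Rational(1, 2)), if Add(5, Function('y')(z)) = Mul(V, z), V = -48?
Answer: Pow(30587, Rational(1, 2)) ≈ 174.89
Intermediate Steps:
Function('y')(z) = Add(-5, Mul(-48, z))
Pow(Add(Function('y')(-92), 26176), Rational(1, 2)) = Pow(Add(Add(-5, Mul(-48, -92)), 26176), Rational(1, 2)) = Pow(Add(Add(-5, 4416), 26176), Rational(1, 2)) = Pow(Add(4411, 26176), Rational(1, 2)) = Pow(30587, Rational(1, 2))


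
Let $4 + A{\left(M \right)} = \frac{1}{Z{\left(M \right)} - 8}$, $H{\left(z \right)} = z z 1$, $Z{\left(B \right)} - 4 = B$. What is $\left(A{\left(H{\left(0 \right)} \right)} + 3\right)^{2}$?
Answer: $\frac{25}{16} \approx 1.5625$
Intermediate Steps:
$Z{\left(B \right)} = 4 + B$
$H{\left(z \right)} = z^{2}$ ($H{\left(z \right)} = z^{2} \cdot 1 = z^{2}$)
$A{\left(M \right)} = -4 + \frac{1}{-4 + M}$ ($A{\left(M \right)} = -4 + \frac{1}{\left(4 + M\right) - 8} = -4 + \frac{1}{-4 + M}$)
$\left(A{\left(H{\left(0 \right)} \right)} + 3\right)^{2} = \left(\frac{17 - 4 \cdot 0^{2}}{-4 + 0^{2}} + 3\right)^{2} = \left(\frac{17 - 0}{-4 + 0} + 3\right)^{2} = \left(\frac{17 + 0}{-4} + 3\right)^{2} = \left(\left(- \frac{1}{4}\right) 17 + 3\right)^{2} = \left(- \frac{17}{4} + 3\right)^{2} = \left(- \frac{5}{4}\right)^{2} = \frac{25}{16}$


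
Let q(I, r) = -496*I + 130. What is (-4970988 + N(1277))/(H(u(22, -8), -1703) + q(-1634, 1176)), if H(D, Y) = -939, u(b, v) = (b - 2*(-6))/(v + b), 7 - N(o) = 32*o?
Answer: -334123/53977 ≈ -6.1901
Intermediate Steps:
q(I, r) = 130 - 496*I
N(o) = 7 - 32*o
u(b, v) = (12 + b)/(b + v) (u(b, v) = (b + 12)/(b + v) = (12 + b)/(b + v))
(-4970988 + N(1277))/(H(u(22, -8), -1703) + q(-1634, 1176)) = (-4970988 + (7 - 32*1277))/(-939 + (130 - 496*(-1634))) = (-4970988 + (7 - 40864))/(-939 + (130 + 810464)) = (-4970988 - 40857)/(-939 + 810594) = -5011845/809655 = -5011845*1/809655 = -334123/53977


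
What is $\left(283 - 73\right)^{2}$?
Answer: $44100$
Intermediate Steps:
$\left(283 - 73\right)^{2} = 210^{2} = 44100$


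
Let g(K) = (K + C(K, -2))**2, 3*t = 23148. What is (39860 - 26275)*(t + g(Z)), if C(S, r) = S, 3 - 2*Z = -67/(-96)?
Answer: 966701766745/9216 ≈ 1.0489e+8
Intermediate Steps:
Z = 221/192 (Z = 3/2 - (-67)/(2*(-96)) = 3/2 - (-67)*(-1)/(2*96) = 3/2 - 1/2*67/96 = 3/2 - 67/192 = 221/192 ≈ 1.1510)
t = 7716 (t = (1/3)*23148 = 7716)
g(K) = 4*K**2 (g(K) = (K + K)**2 = (2*K)**2 = 4*K**2)
(39860 - 26275)*(t + g(Z)) = (39860 - 26275)*(7716 + 4*(221/192)**2) = 13585*(7716 + 4*(48841/36864)) = 13585*(7716 + 48841/9216) = 13585*(71159497/9216) = 966701766745/9216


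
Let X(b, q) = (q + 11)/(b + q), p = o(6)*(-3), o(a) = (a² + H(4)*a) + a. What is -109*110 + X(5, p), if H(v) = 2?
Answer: -1882279/157 ≈ -11989.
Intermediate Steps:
o(a) = a² + 3*a (o(a) = (a² + 2*a) + a = a² + 3*a)
p = -162 (p = (6*(3 + 6))*(-3) = (6*9)*(-3) = 54*(-3) = -162)
X(b, q) = (11 + q)/(b + q)
-109*110 + X(5, p) = -109*110 + (11 - 162)/(5 - 162) = -11990 - 151/(-157) = -11990 - 1/157*(-151) = -11990 + 151/157 = -1882279/157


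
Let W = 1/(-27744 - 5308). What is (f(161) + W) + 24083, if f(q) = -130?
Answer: 791694555/33052 ≈ 23953.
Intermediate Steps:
W = -1/33052 (W = 1/(-33052) = -1/33052 ≈ -3.0255e-5)
(f(161) + W) + 24083 = (-130 - 1/33052) + 24083 = -4296761/33052 + 24083 = 791694555/33052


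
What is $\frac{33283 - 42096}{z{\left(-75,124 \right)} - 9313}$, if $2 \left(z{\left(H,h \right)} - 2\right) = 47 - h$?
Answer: $\frac{17626}{18699} \approx 0.94262$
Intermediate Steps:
$z{\left(H,h \right)} = \frac{51}{2} - \frac{h}{2}$ ($z{\left(H,h \right)} = 2 + \frac{47 - h}{2} = 2 - \left(- \frac{47}{2} + \frac{h}{2}\right) = \frac{51}{2} - \frac{h}{2}$)
$\frac{33283 - 42096}{z{\left(-75,124 \right)} - 9313} = \frac{33283 - 42096}{\left(\frac{51}{2} - 62\right) - 9313} = - \frac{8813}{\left(\frac{51}{2} - 62\right) - 9313} = - \frac{8813}{- \frac{73}{2} - 9313} = - \frac{8813}{- \frac{18699}{2}} = \left(-8813\right) \left(- \frac{2}{18699}\right) = \frac{17626}{18699}$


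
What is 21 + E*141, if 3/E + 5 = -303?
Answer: 6045/308 ≈ 19.627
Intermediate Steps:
E = -3/308 (E = 3/(-5 - 303) = 3/(-308) = 3*(-1/308) = -3/308 ≈ -0.0097403)
21 + E*141 = 21 - 3/308*141 = 21 - 423/308 = 6045/308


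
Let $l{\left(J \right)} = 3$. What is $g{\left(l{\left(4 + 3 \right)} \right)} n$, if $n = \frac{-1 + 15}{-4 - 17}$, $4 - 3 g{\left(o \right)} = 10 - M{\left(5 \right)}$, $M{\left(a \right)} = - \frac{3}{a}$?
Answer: $\frac{22}{15} \approx 1.4667$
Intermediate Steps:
$g{\left(o \right)} = - \frac{11}{5}$ ($g{\left(o \right)} = \frac{4}{3} - \frac{10 - - \frac{3}{5}}{3} = \frac{4}{3} - \frac{10 + \frac{3}{5}}{3} = \frac{4}{3} - \frac{53}{15} = - \frac{11}{5}$)
$n = - \frac{2}{3}$ ($n = \frac{14}{-21} = 14 \left(- \frac{1}{21}\right) = - \frac{2}{3} \approx -0.66667$)
$g{\left(l{\left(4 + 3 \right)} \right)} n = \left(- \frac{11}{5}\right) \left(- \frac{2}{3}\right) = \frac{22}{15}$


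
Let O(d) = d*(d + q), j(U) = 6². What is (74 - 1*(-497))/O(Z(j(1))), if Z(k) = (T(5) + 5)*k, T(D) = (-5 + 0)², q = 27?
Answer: 571/1195560 ≈ 0.00047760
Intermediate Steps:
T(D) = 25 (T(D) = (-5)² = 25)
j(U) = 36
Z(k) = 30*k (Z(k) = (25 + 5)*k = 30*k)
O(d) = d*(27 + d) (O(d) = d*(d + 27) = d*(27 + d))
(74 - 1*(-497))/O(Z(j(1))) = (74 - 1*(-497))/(((30*36)*(27 + 30*36))) = (74 + 497)/((1080*(27 + 1080))) = 571/((1080*1107)) = 571/1195560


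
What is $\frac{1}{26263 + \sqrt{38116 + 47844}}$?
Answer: $\frac{26263}{689659209} - \frac{2 \sqrt{21490}}{689659209} \approx 3.7656 \cdot 10^{-5}$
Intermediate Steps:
$\frac{1}{26263 + \sqrt{38116 + 47844}} = \frac{1}{26263 + \sqrt{85960}} = \frac{1}{26263 + 2 \sqrt{21490}}$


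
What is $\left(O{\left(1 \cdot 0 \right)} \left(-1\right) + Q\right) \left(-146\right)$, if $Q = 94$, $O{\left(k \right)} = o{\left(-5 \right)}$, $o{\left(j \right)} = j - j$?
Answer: $-13724$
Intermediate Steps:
$o{\left(j \right)} = 0$
$O{\left(k \right)} = 0$
$\left(O{\left(1 \cdot 0 \right)} \left(-1\right) + Q\right) \left(-146\right) = \left(0 \left(-1\right) + 94\right) \left(-146\right) = \left(0 + 94\right) \left(-146\right) = 94 \left(-146\right) = -13724$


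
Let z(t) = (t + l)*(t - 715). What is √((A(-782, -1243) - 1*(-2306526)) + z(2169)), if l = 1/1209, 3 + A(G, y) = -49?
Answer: √7981072354086/1209 ≈ 2336.7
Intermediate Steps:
A(G, y) = -52 (A(G, y) = -3 - 49 = -52)
l = 1/1209 ≈ 0.00082713
z(t) = (-715 + t)*(1/1209 + t) (z(t) = (t + 1/1209)*(t - 715) = (1/1209 + t)*(-715 + t) = (-715 + t)*(1/1209 + t))
√((A(-782, -1243) - 1*(-2306526)) + z(2169)) = √((-52 - 1*(-2306526)) + (-55/93 + 2169² - 864434/1209*2169)) = √((-52 + 2306526) + (-55/93 + 4704561 - 624985782/403)) = √(2306474 + 3812856188/1209) = √(6601383254/1209) = √7981072354086/1209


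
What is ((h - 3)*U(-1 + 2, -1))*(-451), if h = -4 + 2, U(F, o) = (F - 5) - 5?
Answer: -20295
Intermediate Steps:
U(F, o) = -10 + F (U(F, o) = (-5 + F) - 5 = -10 + F)
h = -2
((h - 3)*U(-1 + 2, -1))*(-451) = ((-2 - 3)*(-10 + (-1 + 2)))*(-451) = -5*(-10 + 1)*(-451) = -5*(-9)*(-451) = 45*(-451) = -20295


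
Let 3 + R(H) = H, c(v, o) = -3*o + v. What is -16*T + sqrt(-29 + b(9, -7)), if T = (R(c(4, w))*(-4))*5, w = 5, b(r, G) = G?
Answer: -4480 + 6*I ≈ -4480.0 + 6.0*I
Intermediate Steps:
c(v, o) = v - 3*o
R(H) = -3 + H
T = 280 (T = ((-3 + (4 - 3*5))*(-4))*5 = ((-3 + (4 - 15))*(-4))*5 = ((-3 - 11)*(-4))*5 = -14*(-4)*5 = 56*5 = 280)
-16*T + sqrt(-29 + b(9, -7)) = -16*280 + sqrt(-29 - 7) = -4480 + sqrt(-36) = -4480 + 6*I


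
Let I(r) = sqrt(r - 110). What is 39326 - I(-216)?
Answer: 39326 - I*sqrt(326) ≈ 39326.0 - 18.055*I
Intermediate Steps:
I(r) = sqrt(-110 + r)
39326 - I(-216) = 39326 - sqrt(-110 - 216) = 39326 - sqrt(-326) = 39326 - I*sqrt(326)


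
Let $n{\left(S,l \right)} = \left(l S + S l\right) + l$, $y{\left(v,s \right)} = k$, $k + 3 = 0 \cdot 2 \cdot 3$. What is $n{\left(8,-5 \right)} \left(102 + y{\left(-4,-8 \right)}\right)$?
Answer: $-8415$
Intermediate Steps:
$k = -3$ ($k = -3 + 0 \cdot 2 \cdot 3 = -3 + 0 \cdot 3 = -3 + 0 = -3$)
$y{\left(v,s \right)} = -3$
$n{\left(S,l \right)} = l + 2 S l$ ($n{\left(S,l \right)} = \left(S l + S l\right) + l = 2 S l + l = l + 2 S l$)
$n{\left(8,-5 \right)} \left(102 + y{\left(-4,-8 \right)}\right) = - 5 \left(1 + 2 \cdot 8\right) \left(102 - 3\right) = - 5 \left(1 + 16\right) 99 = \left(-5\right) 17 \cdot 99 = \left(-85\right) 99 = -8415$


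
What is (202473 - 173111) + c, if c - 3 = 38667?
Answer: 68032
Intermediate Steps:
c = 38670 (c = 3 + 38667 = 38670)
(202473 - 173111) + c = (202473 - 173111) + 38670 = 29362 + 38670 = 68032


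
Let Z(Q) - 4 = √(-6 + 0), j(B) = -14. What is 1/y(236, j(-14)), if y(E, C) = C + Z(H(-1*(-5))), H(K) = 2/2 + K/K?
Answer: -5/53 - I*√6/106 ≈ -0.09434 - 0.023108*I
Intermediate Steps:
H(K) = 2 (H(K) = 2*(½) + 1 = 1 + 1 = 2)
Z(Q) = 4 + I*√6 (Z(Q) = 4 + √(-6 + 0) = 4 + √(-6) = 4 + I*√6)
y(E, C) = 4 + C + I*√6 (y(E, C) = C + (4 + I*√6) = 4 + C + I*√6)
1/y(236, j(-14)) = 1/(4 - 14 + I*√6) = 1/(-10 + I*√6)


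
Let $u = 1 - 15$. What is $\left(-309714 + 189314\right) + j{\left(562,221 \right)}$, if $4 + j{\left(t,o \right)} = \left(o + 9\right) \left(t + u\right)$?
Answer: $5636$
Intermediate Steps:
$u = -14$ ($u = 1 - 15 = -14$)
$j{\left(t,o \right)} = -4 + \left(-14 + t\right) \left(9 + o\right)$ ($j{\left(t,o \right)} = -4 + \left(o + 9\right) \left(t - 14\right) = -4 + \left(9 + o\right) \left(-14 + t\right) = -4 + \left(-14 + t\right) \left(9 + o\right)$)
$\left(-309714 + 189314\right) + j{\left(562,221 \right)} = \left(-309714 + 189314\right) + \left(-130 - 3094 + 9 \cdot 562 + 221 \cdot 562\right) = -120400 + \left(-130 - 3094 + 5058 + 124202\right) = -120400 + 126036 = 5636$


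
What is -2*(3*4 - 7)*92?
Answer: -920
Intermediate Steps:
-2*(3*4 - 7)*92 = -2*(12 - 7)*92 = -2*5*92 = -10*92 = -920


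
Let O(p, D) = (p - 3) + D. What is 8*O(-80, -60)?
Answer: -1144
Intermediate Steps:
O(p, D) = -3 + D + p (O(p, D) = (-3 + p) + D = -3 + D + p)
8*O(-80, -60) = 8*(-3 - 60 - 80) = 8*(-143) = -1144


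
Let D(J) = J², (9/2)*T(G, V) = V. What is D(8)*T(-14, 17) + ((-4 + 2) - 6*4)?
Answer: 1942/9 ≈ 215.78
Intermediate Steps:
T(G, V) = 2*V/9
D(8)*T(-14, 17) + ((-4 + 2) - 6*4) = 8²*((2/9)*17) + ((-4 + 2) - 6*4) = 64*(34/9) + (-2 - 24) = 2176/9 - 26 = 1942/9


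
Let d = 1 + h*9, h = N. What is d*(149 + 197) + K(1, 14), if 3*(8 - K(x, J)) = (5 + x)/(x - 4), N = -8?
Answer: -73672/3 ≈ -24557.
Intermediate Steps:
h = -8
K(x, J) = 8 - (5 + x)/(3*(-4 + x)) (K(x, J) = 8 - (5 + x)/(3*(x - 4)) = 8 - (5 + x)/(3*(-4 + x)))
d = -71 (d = 1 - 8*9 = 1 - 72 = -71)
d*(149 + 197) + K(1, 14) = -71*(149 + 197) + (-101 + 23*1)/(3*(-4 + 1)) = -71*346 + (⅓)*(-101 + 23)/(-3) = -24566 + (⅓)*(-⅓)*(-78) = -24566 + 26/3 = -73672/3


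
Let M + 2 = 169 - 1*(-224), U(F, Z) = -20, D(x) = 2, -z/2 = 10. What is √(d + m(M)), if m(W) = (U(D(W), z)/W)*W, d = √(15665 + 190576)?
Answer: √(-20 + 7*√4209) ≈ 20.836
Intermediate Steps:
z = -20 (z = -2*10 = -20)
d = 7*√4209 (d = √206241 = 7*√4209 ≈ 454.14)
M = 391 (M = -2 + (169 - 1*(-224)) = -2 + (169 + 224) = -2 + 393 = 391)
m(W) = -20 (m(W) = (-20/W)*W = -20)
√(d + m(M)) = √(7*√4209 - 20) = √(-20 + 7*√4209)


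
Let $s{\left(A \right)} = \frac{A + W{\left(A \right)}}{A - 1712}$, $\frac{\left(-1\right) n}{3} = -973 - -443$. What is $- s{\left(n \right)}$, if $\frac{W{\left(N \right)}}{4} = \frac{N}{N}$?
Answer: $\frac{797}{61} \approx 13.066$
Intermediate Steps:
$W{\left(N \right)} = 4$ ($W{\left(N \right)} = 4 \frac{N}{N} = 4 \cdot 1 = 4$)
$n = 1590$ ($n = - 3 \left(-973 - -443\right) = - 3 \left(-973 + 443\right) = \left(-3\right) \left(-530\right) = 1590$)
$s{\left(A \right)} = \frac{4 + A}{-1712 + A}$ ($s{\left(A \right)} = \frac{A + 4}{A - 1712} = \frac{4 + A}{-1712 + A}$)
$- s{\left(n \right)} = - \frac{4 + 1590}{-1712 + 1590} = - \frac{1594}{-122} = - \frac{\left(-1\right) 1594}{122} = \left(-1\right) \left(- \frac{797}{61}\right) = \frac{797}{61}$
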